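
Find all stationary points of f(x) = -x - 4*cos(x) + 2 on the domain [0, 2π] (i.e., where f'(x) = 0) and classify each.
f'(x) = 4*sin(x) - 1

Solve f'(x) = 0 on [0, 2π]:
  f'(x) = 0 ⇔ sin(x) = 1/4, i.e. x = arcsin(1/4) + 2nπ or x = π − arcsin(1/4) + 2nπ; keep the solutions lying in [0, 2π].
  ⇒ x = asin(1/4) ≈ 0.2527, pi - asin(1/4) ≈ 2.8889

f''(x) = 4*cos(x)
Second-derivative test at each critical point:
  f''(0.2527) = 3.8730 > 0 → local minimum
  f''(2.8889) = -3.8730 < 0 → local maximum

Critical points: x = asin(1/4) ≈ 0.2527 (local minimum); x = pi - asin(1/4) ≈ 2.8889 (local maximum)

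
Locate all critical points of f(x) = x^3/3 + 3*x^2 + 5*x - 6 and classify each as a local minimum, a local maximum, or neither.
f'(x) = x^2 + 6*x + 5

Solve f'(x) = 0:
  Factor: x^2 + 6*x + 5 = (x + 1)*(x + 5) = 0.
  ⇒ x = -5, -1

f''(x) = 2*x + 6
Second-derivative test at each critical point:
  f''(-5) = -4 < 0 → local maximum
  f''(-1) = 4 > 0 → local minimum

Critical points: x = -5 (local maximum); x = -1 (local minimum)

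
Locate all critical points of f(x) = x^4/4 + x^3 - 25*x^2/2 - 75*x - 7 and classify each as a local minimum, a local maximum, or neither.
f'(x) = x^3 + 3*x^2 - 25*x - 75

Solve f'(x) = 0:
  Factor: x^3 + 3*x^2 - 25*x - 75 = (x - 5)*(x + 3)*(x + 5) = 0.
  ⇒ x = -5, -3, 5

f''(x) = 3*x^2 + 6*x - 25
Second-derivative test at each critical point:
  f''(-5) = 20 > 0 → local minimum
  f''(-3) = -16 < 0 → local maximum
  f''(5) = 80 > 0 → local minimum

Critical points: x = -5 (local minimum); x = -3 (local maximum); x = 5 (local minimum)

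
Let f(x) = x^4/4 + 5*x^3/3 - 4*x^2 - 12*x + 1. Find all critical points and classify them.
f'(x) = x^3 + 5*x^2 - 8*x - 12

Solve f'(x) = 0:
  Factor: x^3 + 5*x^2 - 8*x - 12 = (x - 2)*(x + 1)*(x + 6) = 0.
  ⇒ x = -6, -1, 2

f''(x) = 3*x^2 + 10*x - 8
Second-derivative test at each critical point:
  f''(-6) = 40 > 0 → local minimum
  f''(-1) = -15 < 0 → local maximum
  f''(2) = 24 > 0 → local minimum

Critical points: x = -6 (local minimum); x = -1 (local maximum); x = 2 (local minimum)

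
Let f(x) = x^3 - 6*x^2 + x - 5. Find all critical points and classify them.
f'(x) = 3*x^2 - 12*x + 1

Solve f'(x) = 0:
  3*x^2 - 12*x + 1 = 0 has no rational roots; quadratic formula: x = (12 ± √132)/6.
  ⇒ x = 2 - sqrt(33)/3 ≈ 0.0851, sqrt(33)/3 + 2 ≈ 3.9149

f''(x) = 6*x - 12
Second-derivative test at each critical point:
  f''(0.0851) = -11.4891 < 0 → local maximum
  f''(3.9149) = 11.4891 > 0 → local minimum

Critical points: x = 2 - sqrt(33)/3 ≈ 0.0851 (local maximum); x = sqrt(33)/3 + 2 ≈ 3.9149 (local minimum)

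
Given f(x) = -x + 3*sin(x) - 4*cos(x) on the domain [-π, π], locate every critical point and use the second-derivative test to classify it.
f'(x) = 4*sin(x) + 3*cos(x) - 1

Solve f'(x) = 0 on [-π, π]:
  f'(x) = 0 ⇔ 4*sin(x) + 3*cos(x) = 1. Write the left side as R·cos(x + φ) with R = √(3² + (-4)²) = 5, cos φ = 3/5, sin φ = -4/5; then cos(x + φ) = 1/5. Solve for x and keep the solutions lying in [-π, π].
  ⇒ x = atan((4 - 6*sqrt(6))/(3 + 8*sqrt(6))) ≈ -0.4421, atan((4 + 6*sqrt(6))/(3 - 8*sqrt(6))) + pi ≈ 2.2967

f''(x) = -3*sin(x) + 4*cos(x)
Second-derivative test at each critical point:
  f''(-0.4421) = 4.8990 > 0 → local minimum
  f''(2.2967) = -4.8990 < 0 → local maximum

Critical points: x = atan((4 - 6*sqrt(6))/(3 + 8*sqrt(6))) ≈ -0.4421 (local minimum); x = atan((4 + 6*sqrt(6))/(3 - 8*sqrt(6))) + pi ≈ 2.2967 (local maximum)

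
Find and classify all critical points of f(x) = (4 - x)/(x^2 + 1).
f'(x) = (-x^2 + 2*x*(x - 4) - 1)/(x^2 + 1)^2

Solve f'(x) = 0:
  f'(x) = (x^2 - 8*x - 1)/(x^2 + 1)^2; the denominator is positive wherever f is defined, so f'(x) = 0 ⇔ x^2 - 8*x - 1 = 0.
  x^2 - 8*x - 1 = 0 has no rational roots; quadratic formula: x = (8 ± √68)/2.
  ⇒ x = 4 - sqrt(17) ≈ -0.1231, 4 + sqrt(17) ≈ 8.1231

f''(x) = 2*(4*x^2*(4 - x) + (3*x - 4)*(x^2 + 1))/(x^2 + 1)^3
Second-derivative test at each critical point:
  f''(-0.1231) = -8.0018 < 0 → local maximum
  f''(8.1231) = 0.0018 > 0 → local minimum

Critical points: x = 4 - sqrt(17) ≈ -0.1231 (local maximum); x = 4 + sqrt(17) ≈ 8.1231 (local minimum)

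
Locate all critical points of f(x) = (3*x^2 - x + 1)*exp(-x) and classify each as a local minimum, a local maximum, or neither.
f'(x) = (-3*x^2 + 7*x - 2)*exp(-x)

Solve f'(x) = 0:
  f'(x) = (-3*x^2 + 7*x - 2)·exp(-x) and exp(-x) > 0 for every x, so f'(x) = 0 ⇔ -3*x^2 + 7*x - 2 = 0.
  Factor: -3*x^2 + 7*x - 2 = -(x - 2)*(3*x - 1) = 0.
  ⇒ x = 1/3, 2

f''(x) = (3*x^2 - 13*x + 9)*exp(-x)
Second-derivative test at each critical point:
  f''(1/3) = 3.5827 > 0 → local minimum
  f''(2) = -0.6767 < 0 → local maximum

Critical points: x = 1/3 (local minimum); x = 2 (local maximum)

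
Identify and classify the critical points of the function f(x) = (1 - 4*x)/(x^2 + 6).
f'(x) = 2*(2*x^2 - x - 12)/(x^4 + 12*x^2 + 36)

Solve f'(x) = 0:
  f'(x) = 2*(2*x^2 - x - 12)/(x^2 + 6)^2; the denominator is positive wherever f is defined, so f'(x) = 0 ⇔ 4*x^2 - 2*x - 24 = 0.
  Factor: 4*x^2 - 2*x - 24 = 2*(2*x^2 - x - 12); 2*x^2 - x - 12 = 0 has no rational roots; quadratic formula: x = (1 ± √97)/4.
  ⇒ x = 1/4 - sqrt(97)/4 ≈ -2.2122, 1/4 + sqrt(97)/4 ≈ 2.7122

f''(x) = 2*(4*x^2*(1 - 4*x) + (12*x - 1)*(x^2 + 6))/(x^2 + 6)^3
Second-derivative test at each critical point:
  f''(-2.2122) = -0.1660 < 0 → local maximum
  f''(2.7122) = 0.1104 > 0 → local minimum

Critical points: x = 1/4 - sqrt(97)/4 ≈ -2.2122 (local maximum); x = 1/4 + sqrt(97)/4 ≈ 2.7122 (local minimum)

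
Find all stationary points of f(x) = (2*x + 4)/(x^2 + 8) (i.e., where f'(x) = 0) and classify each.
f'(x) = 2*(x^2 - 2*x*(x + 2) + 8)/(x^2 + 8)^2

Solve f'(x) = 0:
  f'(x) = -2*(x^2 + 4*x - 8)/(x^2 + 8)^2; the denominator is positive wherever f is defined, so f'(x) = 0 ⇔ -2*x^2 - 8*x + 16 = 0.
  Factor: -2*x^2 - 8*x + 16 = -2*(x^2 + 4*x - 8); x^2 + 4*x - 8 = 0 has no rational roots; quadratic formula: x = (-4 ± √48)/2.
  ⇒ x = -2*sqrt(3) - 2 ≈ -5.4641, -2 + 2*sqrt(3) ≈ 1.4641

f''(x) = 4*(4*x^2*(x + 2) - (3*x + 2)*(x^2 + 8))/(x^2 + 8)^3
Second-derivative test at each critical point:
  f''(-5.4641) = 0.0097 > 0 → local minimum
  f''(1.4641) = -0.1347 < 0 → local maximum

Critical points: x = -2*sqrt(3) - 2 ≈ -5.4641 (local minimum); x = -2 + 2*sqrt(3) ≈ 1.4641 (local maximum)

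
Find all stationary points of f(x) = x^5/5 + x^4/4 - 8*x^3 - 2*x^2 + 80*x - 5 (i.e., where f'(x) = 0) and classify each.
f'(x) = x^4 + x^3 - 24*x^2 - 4*x + 80

Solve f'(x) = 0:
  Factor: x^4 + x^3 - 24*x^2 - 4*x + 80 = (x - 4)*(x - 2)*(x + 2)*(x + 5) = 0.
  ⇒ x = -5, -2, 2, 4

f''(x) = 4*x^3 + 3*x^2 - 48*x - 4
Second-derivative test at each critical point:
  f''(-5) = -189 < 0 → local maximum
  f''(-2) = 72 > 0 → local minimum
  f''(2) = -56 < 0 → local maximum
  f''(4) = 108 > 0 → local minimum

Critical points: x = -5 (local maximum); x = -2 (local minimum); x = 2 (local maximum); x = 4 (local minimum)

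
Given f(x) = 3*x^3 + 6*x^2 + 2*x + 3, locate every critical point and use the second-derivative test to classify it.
f'(x) = 9*x^2 + 12*x + 2

Solve f'(x) = 0:
  9*x^2 + 12*x + 2 = 0 has no rational roots; quadratic formula: x = (-12 ± √72)/18.
  ⇒ x = -2/3 - sqrt(2)/3 ≈ -1.1381, -2/3 + sqrt(2)/3 ≈ -0.1953

f''(x) = 18*x + 12
Second-derivative test at each critical point:
  f''(-1.1381) = -8.4853 < 0 → local maximum
  f''(-0.1953) = 8.4853 > 0 → local minimum

Critical points: x = -2/3 - sqrt(2)/3 ≈ -1.1381 (local maximum); x = -2/3 + sqrt(2)/3 ≈ -0.1953 (local minimum)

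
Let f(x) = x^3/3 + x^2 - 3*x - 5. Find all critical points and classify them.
f'(x) = x^2 + 2*x - 3

Solve f'(x) = 0:
  Factor: x^2 + 2*x - 3 = (x - 1)*(x + 3) = 0.
  ⇒ x = -3, 1

f''(x) = 2*x + 2
Second-derivative test at each critical point:
  f''(-3) = -4 < 0 → local maximum
  f''(1) = 4 > 0 → local minimum

Critical points: x = -3 (local maximum); x = 1 (local minimum)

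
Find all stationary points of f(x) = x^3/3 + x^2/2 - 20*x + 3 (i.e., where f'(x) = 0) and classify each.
f'(x) = x^2 + x - 20

Solve f'(x) = 0:
  Factor: x^2 + x - 20 = (x - 4)*(x + 5) = 0.
  ⇒ x = -5, 4

f''(x) = 2*x + 1
Second-derivative test at each critical point:
  f''(-5) = -9 < 0 → local maximum
  f''(4) = 9 > 0 → local minimum

Critical points: x = -5 (local maximum); x = 4 (local minimum)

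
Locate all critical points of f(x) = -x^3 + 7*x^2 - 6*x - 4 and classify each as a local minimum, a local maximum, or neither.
f'(x) = -3*x^2 + 14*x - 6

Solve f'(x) = 0:
  3*x^2 - 14*x + 6 = 0 has no rational roots; quadratic formula: x = (14 ± √124)/6.
  ⇒ x = 7/3 - sqrt(31)/3 ≈ 0.4774, sqrt(31)/3 + 7/3 ≈ 4.1893

f''(x) = 14 - 6*x
Second-derivative test at each critical point:
  f''(0.4774) = 11.1355 > 0 → local minimum
  f''(4.1893) = -11.1355 < 0 → local maximum

Critical points: x = 7/3 - sqrt(31)/3 ≈ 0.4774 (local minimum); x = sqrt(31)/3 + 7/3 ≈ 4.1893 (local maximum)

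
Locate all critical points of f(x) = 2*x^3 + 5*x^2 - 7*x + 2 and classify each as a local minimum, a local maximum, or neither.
f'(x) = 6*x^2 + 10*x - 7

Solve f'(x) = 0:
  6*x^2 + 10*x - 7 = 0 has no rational roots; quadratic formula: x = (-10 ± √268)/12.
  ⇒ x = -sqrt(67)/6 - 5/6 ≈ -2.1976, -5/6 + sqrt(67)/6 ≈ 0.5309

f''(x) = 12*x + 10
Second-derivative test at each critical point:
  f''(-2.1976) = -16.3707 < 0 → local maximum
  f''(0.5309) = 16.3707 > 0 → local minimum

Critical points: x = -sqrt(67)/6 - 5/6 ≈ -2.1976 (local maximum); x = -5/6 + sqrt(67)/6 ≈ 0.5309 (local minimum)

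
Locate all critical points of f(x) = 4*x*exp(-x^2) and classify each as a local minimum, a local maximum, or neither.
f'(x) = 4*(1 - 2*x^2)*exp(-x^2)

Solve f'(x) = 0:
  f'(x) = (4 - 8*x^2)·exp(-x^2) and exp(-x^2) > 0 for every x, so f'(x) = 0 ⇔ 4 - 8*x^2 = 0.
  Factor: 4 - 8*x^2 = -4*(2*x^2 - 1); 2*x^2 - 1 = 0 has no rational roots; quadratic formula: x = (0 ± √8)/4.
  ⇒ x = -sqrt(2)/2 ≈ -0.7071, sqrt(2)/2 ≈ 0.7071

f''(x) = (16*x^3 - 24*x)*exp(-x^2)
Second-derivative test at each critical point:
  f''(-0.7071) = 6.8621 > 0 → local minimum
  f''(0.7071) = -6.8621 < 0 → local maximum

Critical points: x = -sqrt(2)/2 ≈ -0.7071 (local minimum); x = sqrt(2)/2 ≈ 0.7071 (local maximum)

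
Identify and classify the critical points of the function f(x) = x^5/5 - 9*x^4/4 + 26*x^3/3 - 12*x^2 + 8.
f'(x) = x*(x^3 - 9*x^2 + 26*x - 24)

Solve f'(x) = 0:
  Factor: x^4 - 9*x^3 + 26*x^2 - 24*x = x*(x - 4)*(x - 3)*(x - 2) = 0.
  ⇒ x = 0, 2, 3, 4

f''(x) = 4*x^3 - 27*x^2 + 52*x - 24
Second-derivative test at each critical point:
  f''(0) = -24 < 0 → local maximum
  f''(2) = 4 > 0 → local minimum
  f''(3) = -3 < 0 → local maximum
  f''(4) = 8 > 0 → local minimum

Critical points: x = 0 (local maximum); x = 2 (local minimum); x = 3 (local maximum); x = 4 (local minimum)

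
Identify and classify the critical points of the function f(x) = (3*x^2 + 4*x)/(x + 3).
f'(x) = 3*(x^2 + 6*x + 4)/(x^2 + 6*x + 9)

Solve f'(x) = 0:
  f'(x) = 3*(x^2 + 6*x + 4)/(x + 3)^2; the denominator is positive wherever f is defined, so f'(x) = 0 ⇔ 3*x^2 + 18*x + 12 = 0.
  Factor: 3*x^2 + 18*x + 12 = 3*(x^2 + 6*x + 4); x^2 + 6*x + 4 = 0 has no rational roots; quadratic formula: x = (-6 ± √20)/2.
  ⇒ x = -3 - sqrt(5) ≈ -5.2361, -3 + sqrt(5) ≈ -0.7639

f''(x) = 30/(x^3 + 9*x^2 + 27*x + 27)
Second-derivative test at each critical point:
  f''(-5.2361) = -2.6833 < 0 → local maximum
  f''(-0.7639) = 2.6833 > 0 → local minimum

Critical points: x = -3 - sqrt(5) ≈ -5.2361 (local maximum); x = -3 + sqrt(5) ≈ -0.7639 (local minimum)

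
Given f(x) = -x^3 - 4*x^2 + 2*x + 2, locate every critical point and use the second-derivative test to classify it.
f'(x) = -3*x^2 - 8*x + 2

Solve f'(x) = 0:
  3*x^2 + 8*x - 2 = 0 has no rational roots; quadratic formula: x = (-8 ± √88)/6.
  ⇒ x = -sqrt(22)/3 - 4/3 ≈ -2.8968, -4/3 + sqrt(22)/3 ≈ 0.2301

f''(x) = -6*x - 8
Second-derivative test at each critical point:
  f''(-2.8968) = 9.3808 > 0 → local minimum
  f''(0.2301) = -9.3808 < 0 → local maximum

Critical points: x = -sqrt(22)/3 - 4/3 ≈ -2.8968 (local minimum); x = -4/3 + sqrt(22)/3 ≈ 0.2301 (local maximum)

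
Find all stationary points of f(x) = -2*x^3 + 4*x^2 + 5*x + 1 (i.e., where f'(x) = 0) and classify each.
f'(x) = -6*x^2 + 8*x + 5

Solve f'(x) = 0:
  6*x^2 - 8*x - 5 = 0 has no rational roots; quadratic formula: x = (8 ± √184)/12.
  ⇒ x = 2/3 - sqrt(46)/6 ≈ -0.4637, 2/3 + sqrt(46)/6 ≈ 1.7971

f''(x) = 8 - 12*x
Second-derivative test at each critical point:
  f''(-0.4637) = 13.5647 > 0 → local minimum
  f''(1.7971) = -13.5647 < 0 → local maximum

Critical points: x = 2/3 - sqrt(46)/6 ≈ -0.4637 (local minimum); x = 2/3 + sqrt(46)/6 ≈ 1.7971 (local maximum)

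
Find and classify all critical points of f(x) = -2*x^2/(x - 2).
f'(x) = 2*x*(4 - x)/(x - 2)^2

Solve f'(x) = 0:
  f'(x) = -2*x*(x - 4)/(x - 2)^2; the denominator is positive wherever f is defined, so f'(x) = 0 ⇔ -2*x^2 + 8*x = 0.
  Factor: -2*x^2 + 8*x = -2*x*(x - 4) = 0.
  ⇒ x = 0, 4

f''(x) = -16/(x^3 - 6*x^2 + 12*x - 8)
Second-derivative test at each critical point:
  f''(0) = 2 > 0 → local minimum
  f''(4) = -2 < 0 → local maximum

Critical points: x = 0 (local minimum); x = 4 (local maximum)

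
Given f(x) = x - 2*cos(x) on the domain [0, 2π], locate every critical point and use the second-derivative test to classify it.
f'(x) = 2*sin(x) + 1

Solve f'(x) = 0 on [0, 2π]:
  f'(x) = 0 ⇔ sin(x) = -1/2, i.e. x = arcsin(-1/2) + 2nπ or x = π − arcsin(-1/2) + 2nπ; keep the solutions lying in [0, 2π].
  ⇒ x = 7*pi/6 ≈ 3.6652, 11*pi/6 ≈ 5.7596

f''(x) = 2*cos(x)
Second-derivative test at each critical point:
  f''(3.6652) = -1.7321 < 0 → local maximum
  f''(5.7596) = 1.7321 > 0 → local minimum

Critical points: x = 7*pi/6 ≈ 3.6652 (local maximum); x = 11*pi/6 ≈ 5.7596 (local minimum)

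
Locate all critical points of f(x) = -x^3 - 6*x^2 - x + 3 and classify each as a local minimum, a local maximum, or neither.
f'(x) = -3*x^2 - 12*x - 1

Solve f'(x) = 0:
  3*x^2 + 12*x + 1 = 0 has no rational roots; quadratic formula: x = (-12 ± √132)/6.
  ⇒ x = -2 - sqrt(33)/3 ≈ -3.9149, -2 + sqrt(33)/3 ≈ -0.0851

f''(x) = -6*x - 12
Second-derivative test at each critical point:
  f''(-3.9149) = 11.4891 > 0 → local minimum
  f''(-0.0851) = -11.4891 < 0 → local maximum

Critical points: x = -2 - sqrt(33)/3 ≈ -3.9149 (local minimum); x = -2 + sqrt(33)/3 ≈ -0.0851 (local maximum)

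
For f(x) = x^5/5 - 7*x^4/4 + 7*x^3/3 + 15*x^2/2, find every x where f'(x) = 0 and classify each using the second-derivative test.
f'(x) = x*(x^3 - 7*x^2 + 7*x + 15)

Solve f'(x) = 0:
  Factor: x^4 - 7*x^3 + 7*x^2 + 15*x = x*(x - 5)*(x - 3)*(x + 1) = 0.
  ⇒ x = -1, 0, 3, 5

f''(x) = 4*x^3 - 21*x^2 + 14*x + 15
Second-derivative test at each critical point:
  f''(-1) = -24 < 0 → local maximum
  f''(0) = 15 > 0 → local minimum
  f''(3) = -24 < 0 → local maximum
  f''(5) = 60 > 0 → local minimum

Critical points: x = -1 (local maximum); x = 0 (local minimum); x = 3 (local maximum); x = 5 (local minimum)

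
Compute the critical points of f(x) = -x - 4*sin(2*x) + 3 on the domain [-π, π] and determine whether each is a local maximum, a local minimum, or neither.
f'(x) = 16*sin(x)^2 - 9

Solve f'(x) = 0 on [-π, π]:
  f'(x) = 0 ⇔ cos(2*x) = -1/8, i.e. 2*x = ±arccos(-1/8) + 2nπ; keep the solutions lying in [-π, π].
  ⇒ x = -pi + acos(-1/8)/2 ≈ -2.2935, -acos(-1/8)/2 ≈ -0.8481, acos(-1/8)/2 ≈ 0.8481, pi - acos(-1/8)/2 ≈ 2.2935

f''(x) = 16*sin(2*x)
Second-derivative test at each critical point:
  f''(-2.2935) = 15.8745 > 0 → local minimum
  f''(-0.8481) = -15.8745 < 0 → local maximum
  f''(0.8481) = 15.8745 > 0 → local minimum
  f''(2.2935) = -15.8745 < 0 → local maximum

Critical points: x = -pi + acos(-1/8)/2 ≈ -2.2935 (local minimum); x = -acos(-1/8)/2 ≈ -0.8481 (local maximum); x = acos(-1/8)/2 ≈ 0.8481 (local minimum); x = pi - acos(-1/8)/2 ≈ 2.2935 (local maximum)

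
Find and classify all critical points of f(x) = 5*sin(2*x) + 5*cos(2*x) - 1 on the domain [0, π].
f'(x) = 10*sqrt(2)*cos(2*x + pi/4)

Solve f'(x) = 0 on [0, π]:
  f'(x) = 0 ⇔ 5*cos(2*x) = 5*sin(2*x) ⇔ tan(2*x) = 1, i.e. 2*x = arctan(1) + nπ; keep the solutions lying in [0, π].
  ⇒ x = pi/8 ≈ 0.3927, 5*pi/8 ≈ 1.9635

f''(x) = -20*sqrt(2)*sin(2*x + pi/4)
Second-derivative test at each critical point:
  f''(0.3927) = -28.2843 < 0 → local maximum
  f''(1.9635) = 28.2843 > 0 → local minimum

Critical points: x = pi/8 ≈ 0.3927 (local maximum); x = 5*pi/8 ≈ 1.9635 (local minimum)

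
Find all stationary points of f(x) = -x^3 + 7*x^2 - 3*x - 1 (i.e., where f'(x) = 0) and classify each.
f'(x) = -3*x^2 + 14*x - 3

Solve f'(x) = 0:
  3*x^2 - 14*x + 3 = 0 has no rational roots; quadratic formula: x = (14 ± √160)/6.
  ⇒ x = 7/3 - 2*sqrt(10)/3 ≈ 0.2251, 2*sqrt(10)/3 + 7/3 ≈ 4.4415

f''(x) = 14 - 6*x
Second-derivative test at each critical point:
  f''(0.2251) = 12.6491 > 0 → local minimum
  f''(4.4415) = -12.6491 < 0 → local maximum

Critical points: x = 7/3 - 2*sqrt(10)/3 ≈ 0.2251 (local minimum); x = 2*sqrt(10)/3 + 7/3 ≈ 4.4415 (local maximum)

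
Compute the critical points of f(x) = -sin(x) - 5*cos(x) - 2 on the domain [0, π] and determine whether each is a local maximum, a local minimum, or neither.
f'(x) = 5*sin(x) - cos(x)

Solve f'(x) = 0 on [0, π]:
  f'(x) = 0 ⇔ -cos(x) = -5*sin(x) ⇔ tan(x) = 1/5, i.e. x = arctan(1/5) + nπ; keep the solutions lying in [0, π].
  ⇒ x = atan(1/5) ≈ 0.1974

f''(x) = sin(x) + 5*cos(x)
Second-derivative test at each critical point:
  f''(0.1974) = 5.0990 > 0 → local minimum

Critical points: x = atan(1/5) ≈ 0.1974 (local minimum)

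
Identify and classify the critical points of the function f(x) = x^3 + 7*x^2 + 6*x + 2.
f'(x) = 3*x^2 + 14*x + 6

Solve f'(x) = 0:
  3*x^2 + 14*x + 6 = 0 has no rational roots; quadratic formula: x = (-14 ± √124)/6.
  ⇒ x = -7/3 - sqrt(31)/3 ≈ -4.1893, -7/3 + sqrt(31)/3 ≈ -0.4774

f''(x) = 6*x + 14
Second-derivative test at each critical point:
  f''(-4.1893) = -11.1355 < 0 → local maximum
  f''(-0.4774) = 11.1355 > 0 → local minimum

Critical points: x = -7/3 - sqrt(31)/3 ≈ -4.1893 (local maximum); x = -7/3 + sqrt(31)/3 ≈ -0.4774 (local minimum)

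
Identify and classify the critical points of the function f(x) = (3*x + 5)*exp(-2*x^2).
f'(x) = (-4*x*(3*x + 5) + 3)*exp(-2*x^2)

Solve f'(x) = 0:
  f'(x) = (-12*x^2 - 20*x + 3)·exp(-2*x^2) and exp(-2*x^2) > 0 for every x, so f'(x) = 0 ⇔ -12*x^2 - 20*x + 3 = 0.
  12*x^2 + 20*x - 3 = 0 has no rational roots; quadratic formula: x = (-20 ± √544)/24.
  ⇒ x = -sqrt(34)/6 - 5/6 ≈ -1.8052, -5/6 + sqrt(34)/6 ≈ 0.1385

f''(x) = 4*(4*x^2*(3*x + 5) - 9*x - 5)*exp(-2*x^2)
Second-derivative test at each critical point:
  f''(-1.8052) = 0.0345 > 0 → local minimum
  f''(0.1385) = -22.4460 < 0 → local maximum

Critical points: x = -sqrt(34)/6 - 5/6 ≈ -1.8052 (local minimum); x = -5/6 + sqrt(34)/6 ≈ 0.1385 (local maximum)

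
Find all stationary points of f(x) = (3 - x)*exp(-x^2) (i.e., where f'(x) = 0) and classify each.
f'(x) = (2*x*(x - 3) - 1)*exp(-x^2)

Solve f'(x) = 0:
  f'(x) = (2*x^2 - 6*x - 1)·exp(-x^2) and exp(-x^2) > 0 for every x, so f'(x) = 0 ⇔ 2*x^2 - 6*x - 1 = 0.
  2*x^2 - 6*x - 1 = 0 has no rational roots; quadratic formula: x = (6 ± √44)/4.
  ⇒ x = 3/2 - sqrt(11)/2 ≈ -0.1583, 3/2 + sqrt(11)/2 ≈ 3.1583

f''(x) = 2*(2*x^2*(3 - x) + 3*x - 3)*exp(-x^2)
Second-derivative test at each critical point:
  f''(-0.1583) = -6.4691 < 0 → local maximum
  f''(3.1583) = 3.088e-04 > 0 → local minimum

Critical points: x = 3/2 - sqrt(11)/2 ≈ -0.1583 (local maximum); x = 3/2 + sqrt(11)/2 ≈ 3.1583 (local minimum)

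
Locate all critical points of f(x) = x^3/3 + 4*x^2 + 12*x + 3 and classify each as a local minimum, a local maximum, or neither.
f'(x) = x^2 + 8*x + 12

Solve f'(x) = 0:
  Factor: x^2 + 8*x + 12 = (x + 2)*(x + 6) = 0.
  ⇒ x = -6, -2

f''(x) = 2*x + 8
Second-derivative test at each critical point:
  f''(-6) = -4 < 0 → local maximum
  f''(-2) = 4 > 0 → local minimum

Critical points: x = -6 (local maximum); x = -2 (local minimum)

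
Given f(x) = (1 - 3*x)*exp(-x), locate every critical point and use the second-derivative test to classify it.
f'(x) = (3*x - 4)*exp(-x)

Solve f'(x) = 0:
  f'(x) = (3*x - 4)·exp(-x) and exp(-x) > 0 for every x, so f'(x) = 0 ⇔ 3*x - 4 = 0.
  3*x - 4 = 0.
  ⇒ x = 4/3

f''(x) = (7 - 3*x)*exp(-x)
Second-derivative test at each critical point:
  f''(4/3) = 0.7908 > 0 → local minimum

Critical points: x = 4/3 (local minimum)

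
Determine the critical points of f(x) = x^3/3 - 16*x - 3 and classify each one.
f'(x) = x^2 - 16

Solve f'(x) = 0:
  Factor: x^2 - 16 = (x - 4)*(x + 4) = 0.
  ⇒ x = -4, 4

f''(x) = 2*x
Second-derivative test at each critical point:
  f''(-4) = -8 < 0 → local maximum
  f''(4) = 8 > 0 → local minimum

Critical points: x = -4 (local maximum); x = 4 (local minimum)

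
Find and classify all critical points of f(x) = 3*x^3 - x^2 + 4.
f'(x) = x*(9*x - 2)

Solve f'(x) = 0:
  Factor: 9*x^2 - 2*x = x*(9*x - 2) = 0.
  ⇒ x = 0, 2/9

f''(x) = 18*x - 2
Second-derivative test at each critical point:
  f''(0) = -2 < 0 → local maximum
  f''(2/9) = 2 > 0 → local minimum

Critical points: x = 0 (local maximum); x = 2/9 (local minimum)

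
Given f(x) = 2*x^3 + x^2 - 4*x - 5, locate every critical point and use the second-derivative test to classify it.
f'(x) = 6*x^2 + 2*x - 4

Solve f'(x) = 0:
  Factor: 6*x^2 + 2*x - 4 = 2*(x + 1)*(3*x - 2) = 0.
  ⇒ x = -1, 2/3

f''(x) = 12*x + 2
Second-derivative test at each critical point:
  f''(-1) = -10 < 0 → local maximum
  f''(2/3) = 10 > 0 → local minimum

Critical points: x = -1 (local maximum); x = 2/3 (local minimum)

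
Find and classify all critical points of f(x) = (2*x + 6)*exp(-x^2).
f'(x) = 2*(-2*x*(x + 3) + 1)*exp(-x^2)

Solve f'(x) = 0:
  f'(x) = (-4*x^2 - 12*x + 2)·exp(-x^2) and exp(-x^2) > 0 for every x, so f'(x) = 0 ⇔ -4*x^2 - 12*x + 2 = 0.
  Factor: -4*x^2 - 12*x + 2 = -2*(2*x^2 + 6*x - 1); 2*x^2 + 6*x - 1 = 0 has no rational roots; quadratic formula: x = (-6 ± √44)/4.
  ⇒ x = -sqrt(11)/2 - 3/2 ≈ -3.1583, -3/2 + sqrt(11)/2 ≈ 0.1583

f''(x) = 4*(2*x^2*(x + 3) - 3*x - 3)*exp(-x^2)
Second-derivative test at each critical point:
  f''(-3.1583) = 0.0006 > 0 → local minimum
  f''(0.1583) = -12.9381 < 0 → local maximum

Critical points: x = -sqrt(11)/2 - 3/2 ≈ -3.1583 (local minimum); x = -3/2 + sqrt(11)/2 ≈ 0.1583 (local maximum)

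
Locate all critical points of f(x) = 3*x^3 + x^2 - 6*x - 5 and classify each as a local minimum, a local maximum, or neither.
f'(x) = 9*x^2 + 2*x - 6

Solve f'(x) = 0:
  9*x^2 + 2*x - 6 = 0 has no rational roots; quadratic formula: x = (-2 ± √220)/18.
  ⇒ x = -sqrt(55)/9 - 1/9 ≈ -0.9351, -1/9 + sqrt(55)/9 ≈ 0.7129

f''(x) = 18*x + 2
Second-derivative test at each critical point:
  f''(-0.9351) = -14.8324 < 0 → local maximum
  f''(0.7129) = 14.8324 > 0 → local minimum

Critical points: x = -sqrt(55)/9 - 1/9 ≈ -0.9351 (local maximum); x = -1/9 + sqrt(55)/9 ≈ 0.7129 (local minimum)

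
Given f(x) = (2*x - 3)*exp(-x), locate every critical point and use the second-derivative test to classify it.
f'(x) = (5 - 2*x)*exp(-x)

Solve f'(x) = 0:
  f'(x) = (5 - 2*x)·exp(-x) and exp(-x) > 0 for every x, so f'(x) = 0 ⇔ 5 - 2*x = 0.
  5 - 2*x = 0.
  ⇒ x = 5/2

f''(x) = (2*x - 7)*exp(-x)
Second-derivative test at each critical point:
  f''(5/2) = -0.1642 < 0 → local maximum

Critical points: x = 5/2 (local maximum)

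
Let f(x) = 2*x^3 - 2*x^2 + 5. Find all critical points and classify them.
f'(x) = 2*x*(3*x - 2)

Solve f'(x) = 0:
  Factor: 6*x^2 - 4*x = 2*x*(3*x - 2) = 0.
  ⇒ x = 0, 2/3

f''(x) = 12*x - 4
Second-derivative test at each critical point:
  f''(0) = -4 < 0 → local maximum
  f''(2/3) = 4 > 0 → local minimum

Critical points: x = 0 (local maximum); x = 2/3 (local minimum)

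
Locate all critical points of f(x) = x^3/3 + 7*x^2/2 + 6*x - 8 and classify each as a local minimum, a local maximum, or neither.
f'(x) = x^2 + 7*x + 6

Solve f'(x) = 0:
  Factor: x^2 + 7*x + 6 = (x + 1)*(x + 6) = 0.
  ⇒ x = -6, -1

f''(x) = 2*x + 7
Second-derivative test at each critical point:
  f''(-6) = -5 < 0 → local maximum
  f''(-1) = 5 > 0 → local minimum

Critical points: x = -6 (local maximum); x = -1 (local minimum)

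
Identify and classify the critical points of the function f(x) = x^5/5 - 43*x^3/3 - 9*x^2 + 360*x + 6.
f'(x) = x^4 - 43*x^2 - 18*x + 360

Solve f'(x) = 0:
  Factor: x^4 - 43*x^2 - 18*x + 360 = (x - 6)*(x - 3)*(x + 4)*(x + 5) = 0.
  ⇒ x = -5, -4, 3, 6

f''(x) = 4*x^3 - 86*x - 18
Second-derivative test at each critical point:
  f''(-5) = -88 < 0 → local maximum
  f''(-4) = 70 > 0 → local minimum
  f''(3) = -168 < 0 → local maximum
  f''(6) = 330 > 0 → local minimum

Critical points: x = -5 (local maximum); x = -4 (local minimum); x = 3 (local maximum); x = 6 (local minimum)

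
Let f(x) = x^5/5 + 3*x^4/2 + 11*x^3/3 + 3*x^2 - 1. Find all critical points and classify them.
f'(x) = x*(x^3 + 6*x^2 + 11*x + 6)

Solve f'(x) = 0:
  Factor: x^4 + 6*x^3 + 11*x^2 + 6*x = x*(x + 1)*(x + 2)*(x + 3) = 0.
  ⇒ x = -3, -2, -1, 0

f''(x) = 4*x^3 + 18*x^2 + 22*x + 6
Second-derivative test at each critical point:
  f''(-3) = -6 < 0 → local maximum
  f''(-2) = 2 > 0 → local minimum
  f''(-1) = -2 < 0 → local maximum
  f''(0) = 6 > 0 → local minimum

Critical points: x = -3 (local maximum); x = -2 (local minimum); x = -1 (local maximum); x = 0 (local minimum)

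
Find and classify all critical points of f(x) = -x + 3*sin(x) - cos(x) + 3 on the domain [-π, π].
f'(x) = sin(x) + 3*cos(x) - 1

Solve f'(x) = 0 on [-π, π]:
  f'(x) = 0 ⇔ sin(x) + 3*cos(x) = 1. Write the left side as R·cos(x + φ) with R = √(3² + (-1)²) = sqrt(10), cos φ = 3*sqrt(10)/10, sin φ = -sqrt(10)/10; then cos(x + φ) = sqrt(10)/10. Solve for x and keep the solutions lying in [-π, π].
  ⇒ x = -atan(4/3) ≈ -0.9273, pi/2 ≈ 1.5708

f''(x) = -3*sin(x) + cos(x)
Second-derivative test at each critical point:
  f''(-0.9273) = 3 > 0 → local minimum
  f''(1.5708) = -3 < 0 → local maximum

Critical points: x = -atan(4/3) ≈ -0.9273 (local minimum); x = pi/2 ≈ 1.5708 (local maximum)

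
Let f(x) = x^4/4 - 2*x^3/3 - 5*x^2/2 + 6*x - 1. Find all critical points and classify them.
f'(x) = x^3 - 2*x^2 - 5*x + 6

Solve f'(x) = 0:
  Factor: x^3 - 2*x^2 - 5*x + 6 = (x - 3)*(x - 1)*(x + 2) = 0.
  ⇒ x = -2, 1, 3

f''(x) = 3*x^2 - 4*x - 5
Second-derivative test at each critical point:
  f''(-2) = 15 > 0 → local minimum
  f''(1) = -6 < 0 → local maximum
  f''(3) = 10 > 0 → local minimum

Critical points: x = -2 (local minimum); x = 1 (local maximum); x = 3 (local minimum)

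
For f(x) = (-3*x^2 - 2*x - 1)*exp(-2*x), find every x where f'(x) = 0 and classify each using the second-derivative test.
f'(x) = 2*x*(3*x - 1)*exp(-2*x)

Solve f'(x) = 0:
  f'(x) = (6*x^2 - 2*x)·exp(-2*x) and exp(-2*x) > 0 for every x, so f'(x) = 0 ⇔ 6*x^2 - 2*x = 0.
  Factor: 6*x^2 - 2*x = 2*x*(3*x - 1) = 0.
  ⇒ x = 0, 1/3

f''(x) = 2*(-6*x^2 + 8*x - 1)*exp(-2*x)
Second-derivative test at each critical point:
  f''(0) = -2 < 0 → local maximum
  f''(1/3) = 1.0268 > 0 → local minimum

Critical points: x = 0 (local maximum); x = 1/3 (local minimum)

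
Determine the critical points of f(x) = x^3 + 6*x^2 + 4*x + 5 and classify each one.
f'(x) = 3*x^2 + 12*x + 4

Solve f'(x) = 0:
  3*x^2 + 12*x + 4 = 0 has no rational roots; quadratic formula: x = (-12 ± √96)/6.
  ⇒ x = -2 - 2*sqrt(6)/3 ≈ -3.6330, -2 + 2*sqrt(6)/3 ≈ -0.3670

f''(x) = 6*x + 12
Second-derivative test at each critical point:
  f''(-3.6330) = -9.7980 < 0 → local maximum
  f''(-0.3670) = 9.7980 > 0 → local minimum

Critical points: x = -2 - 2*sqrt(6)/3 ≈ -3.6330 (local maximum); x = -2 + 2*sqrt(6)/3 ≈ -0.3670 (local minimum)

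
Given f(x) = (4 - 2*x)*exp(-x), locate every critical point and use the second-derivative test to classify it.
f'(x) = 2*(x - 3)*exp(-x)

Solve f'(x) = 0:
  f'(x) = (2*x - 6)·exp(-x) and exp(-x) > 0 for every x, so f'(x) = 0 ⇔ 2*x - 6 = 0.
  Factor: 2*x - 6 = 2*(x - 3) = 0.
  ⇒ x = 3

f''(x) = 2*(4 - x)*exp(-x)
Second-derivative test at each critical point:
  f''(3) = 0.0996 > 0 → local minimum

Critical points: x = 3 (local minimum)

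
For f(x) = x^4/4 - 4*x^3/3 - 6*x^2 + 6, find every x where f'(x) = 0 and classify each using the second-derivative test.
f'(x) = x*(x^2 - 4*x - 12)

Solve f'(x) = 0:
  Factor: x^3 - 4*x^2 - 12*x = x*(x - 6)*(x + 2) = 0.
  ⇒ x = -2, 0, 6

f''(x) = 3*x^2 - 8*x - 12
Second-derivative test at each critical point:
  f''(-2) = 16 > 0 → local minimum
  f''(0) = -12 < 0 → local maximum
  f''(6) = 48 > 0 → local minimum

Critical points: x = -2 (local minimum); x = 0 (local maximum); x = 6 (local minimum)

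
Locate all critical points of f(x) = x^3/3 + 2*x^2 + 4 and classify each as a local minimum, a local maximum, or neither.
f'(x) = x*(x + 4)

Solve f'(x) = 0:
  Factor: x^2 + 4*x = x*(x + 4) = 0.
  ⇒ x = -4, 0

f''(x) = 2*x + 4
Second-derivative test at each critical point:
  f''(-4) = -4 < 0 → local maximum
  f''(0) = 4 > 0 → local minimum

Critical points: x = -4 (local maximum); x = 0 (local minimum)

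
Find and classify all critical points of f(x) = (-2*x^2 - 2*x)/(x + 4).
f'(x) = 2*(-x^2 - 8*x - 4)/(x^2 + 8*x + 16)

Solve f'(x) = 0:
  f'(x) = -2*(x^2 + 8*x + 4)/(x + 4)^2; the denominator is positive wherever f is defined, so f'(x) = 0 ⇔ -2*x^2 - 16*x - 8 = 0.
  Factor: -2*x^2 - 16*x - 8 = -2*(x^2 + 8*x + 4); x^2 + 8*x + 4 = 0 has no rational roots; quadratic formula: x = (-8 ± √48)/2.
  ⇒ x = -4 - 2*sqrt(3) ≈ -7.4641, -4 + 2*sqrt(3) ≈ -0.5359

f''(x) = -48/(x^3 + 12*x^2 + 48*x + 64)
Second-derivative test at each critical point:
  f''(-7.4641) = 1.1547 > 0 → local minimum
  f''(-0.5359) = -1.1547 < 0 → local maximum

Critical points: x = -4 - 2*sqrt(3) ≈ -7.4641 (local minimum); x = -4 + 2*sqrt(3) ≈ -0.5359 (local maximum)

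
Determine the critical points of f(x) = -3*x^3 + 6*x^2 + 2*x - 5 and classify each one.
f'(x) = -9*x^2 + 12*x + 2

Solve f'(x) = 0:
  9*x^2 - 12*x - 2 = 0 has no rational roots; quadratic formula: x = (12 ± √216)/18.
  ⇒ x = 2/3 - sqrt(6)/3 ≈ -0.1498, 2/3 + sqrt(6)/3 ≈ 1.4832

f''(x) = 12 - 18*x
Second-derivative test at each critical point:
  f''(-0.1498) = 14.6969 > 0 → local minimum
  f''(1.4832) = -14.6969 < 0 → local maximum

Critical points: x = 2/3 - sqrt(6)/3 ≈ -0.1498 (local minimum); x = 2/3 + sqrt(6)/3 ≈ 1.4832 (local maximum)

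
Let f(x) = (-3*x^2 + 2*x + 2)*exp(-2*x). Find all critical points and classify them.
f'(x) = 2*(3*x^2 - 5*x - 1)*exp(-2*x)

Solve f'(x) = 0:
  f'(x) = (6*x^2 - 10*x - 2)·exp(-2*x) and exp(-2*x) > 0 for every x, so f'(x) = 0 ⇔ 6*x^2 - 10*x - 2 = 0.
  Factor: 6*x^2 - 10*x - 2 = 2*(3*x^2 - 5*x - 1); 3*x^2 - 5*x - 1 = 0 has no rational roots; quadratic formula: x = (5 ± √37)/6.
  ⇒ x = 5/6 - sqrt(37)/6 ≈ -0.1805, 5/6 + sqrt(37)/6 ≈ 1.8471

f''(x) = 2*(-6*x^2 + 16*x - 3)*exp(-2*x)
Second-derivative test at each critical point:
  f''(-0.1805) = -17.4533 < 0 → local maximum
  f''(1.8471) = 0.3025 > 0 → local minimum

Critical points: x = 5/6 - sqrt(37)/6 ≈ -0.1805 (local maximum); x = 5/6 + sqrt(37)/6 ≈ 1.8471 (local minimum)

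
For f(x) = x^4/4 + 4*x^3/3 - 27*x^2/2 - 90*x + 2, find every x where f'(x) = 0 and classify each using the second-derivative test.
f'(x) = x^3 + 4*x^2 - 27*x - 90

Solve f'(x) = 0:
  Factor: x^3 + 4*x^2 - 27*x - 90 = (x - 5)*(x + 3)*(x + 6) = 0.
  ⇒ x = -6, -3, 5

f''(x) = 3*x^2 + 8*x - 27
Second-derivative test at each critical point:
  f''(-6) = 33 > 0 → local minimum
  f''(-3) = -24 < 0 → local maximum
  f''(5) = 88 > 0 → local minimum

Critical points: x = -6 (local minimum); x = -3 (local maximum); x = 5 (local minimum)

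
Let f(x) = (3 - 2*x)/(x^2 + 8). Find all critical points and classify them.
f'(x) = 2*(x^2 - 3*x - 8)/(x^4 + 16*x^2 + 64)

Solve f'(x) = 0:
  f'(x) = 2*(x^2 - 3*x - 8)/(x^2 + 8)^2; the denominator is positive wherever f is defined, so f'(x) = 0 ⇔ 2*x^2 - 6*x - 16 = 0.
  Factor: 2*x^2 - 6*x - 16 = 2*(x^2 - 3*x - 8); x^2 - 3*x - 8 = 0 has no rational roots; quadratic formula: x = (3 ± √41)/2.
  ⇒ x = 3/2 - sqrt(41)/2 ≈ -1.7016, 3/2 + sqrt(41)/2 ≈ 4.7016

f''(x) = 2*(4*x^2*(3 - 2*x) + 3*(2*x - 1)*(x^2 + 8))/(x^2 + 8)^3
Second-derivative test at each critical point:
  f''(-1.7016) = -0.1079 < 0 → local maximum
  f''(4.7016) = 0.0141 > 0 → local minimum

Critical points: x = 3/2 - sqrt(41)/2 ≈ -1.7016 (local maximum); x = 3/2 + sqrt(41)/2 ≈ 4.7016 (local minimum)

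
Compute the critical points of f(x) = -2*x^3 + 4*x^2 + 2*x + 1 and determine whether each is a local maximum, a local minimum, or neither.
f'(x) = -6*x^2 + 8*x + 2

Solve f'(x) = 0:
  Factor: -6*x^2 + 8*x + 2 = -2*(3*x^2 - 4*x - 1); 3*x^2 - 4*x - 1 = 0 has no rational roots; quadratic formula: x = (4 ± √28)/6.
  ⇒ x = 2/3 - sqrt(7)/3 ≈ -0.2153, 2/3 + sqrt(7)/3 ≈ 1.5486

f''(x) = 8 - 12*x
Second-derivative test at each critical point:
  f''(-0.2153) = 10.5830 > 0 → local minimum
  f''(1.5486) = -10.5830 < 0 → local maximum

Critical points: x = 2/3 - sqrt(7)/3 ≈ -0.2153 (local minimum); x = 2/3 + sqrt(7)/3 ≈ 1.5486 (local maximum)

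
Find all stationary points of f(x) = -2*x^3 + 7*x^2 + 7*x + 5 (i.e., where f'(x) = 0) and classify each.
f'(x) = -6*x^2 + 14*x + 7

Solve f'(x) = 0:
  6*x^2 - 14*x - 7 = 0 has no rational roots; quadratic formula: x = (14 ± √364)/12.
  ⇒ x = 7/6 - sqrt(91)/6 ≈ -0.4232, 7/6 + sqrt(91)/6 ≈ 2.7566

f''(x) = 14 - 12*x
Second-derivative test at each critical point:
  f''(-0.4232) = 19.0788 > 0 → local minimum
  f''(2.7566) = -19.0788 < 0 → local maximum

Critical points: x = 7/6 - sqrt(91)/6 ≈ -0.4232 (local minimum); x = 7/6 + sqrt(91)/6 ≈ 2.7566 (local maximum)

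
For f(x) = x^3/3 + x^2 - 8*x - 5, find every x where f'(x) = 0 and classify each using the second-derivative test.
f'(x) = x^2 + 2*x - 8

Solve f'(x) = 0:
  Factor: x^2 + 2*x - 8 = (x - 2)*(x + 4) = 0.
  ⇒ x = -4, 2

f''(x) = 2*x + 2
Second-derivative test at each critical point:
  f''(-4) = -6 < 0 → local maximum
  f''(2) = 6 > 0 → local minimum

Critical points: x = -4 (local maximum); x = 2 (local minimum)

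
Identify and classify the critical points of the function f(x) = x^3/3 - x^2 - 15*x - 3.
f'(x) = x^2 - 2*x - 15

Solve f'(x) = 0:
  Factor: x^2 - 2*x - 15 = (x - 5)*(x + 3) = 0.
  ⇒ x = -3, 5

f''(x) = 2*x - 2
Second-derivative test at each critical point:
  f''(-3) = -8 < 0 → local maximum
  f''(5) = 8 > 0 → local minimum

Critical points: x = -3 (local maximum); x = 5 (local minimum)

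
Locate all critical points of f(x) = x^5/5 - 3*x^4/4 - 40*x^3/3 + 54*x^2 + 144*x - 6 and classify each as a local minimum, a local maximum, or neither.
f'(x) = x^4 - 3*x^3 - 40*x^2 + 108*x + 144

Solve f'(x) = 0:
  Factor: x^4 - 3*x^3 - 40*x^2 + 108*x + 144 = (x - 6)*(x - 4)*(x + 1)*(x + 6) = 0.
  ⇒ x = -6, -1, 4, 6

f''(x) = 4*x^3 - 9*x^2 - 80*x + 108
Second-derivative test at each critical point:
  f''(-6) = -600 < 0 → local maximum
  f''(-1) = 175 > 0 → local minimum
  f''(4) = -100 < 0 → local maximum
  f''(6) = 168 > 0 → local minimum

Critical points: x = -6 (local maximum); x = -1 (local minimum); x = 4 (local maximum); x = 6 (local minimum)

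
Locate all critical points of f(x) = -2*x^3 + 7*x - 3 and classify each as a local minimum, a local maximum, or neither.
f'(x) = 7 - 6*x^2

Solve f'(x) = 0:
  6*x^2 - 7 = 0 has no rational roots; quadratic formula: x = (0 ± √168)/12.
  ⇒ x = -sqrt(42)/6 ≈ -1.0801, sqrt(42)/6 ≈ 1.0801

f''(x) = -12*x
Second-derivative test at each critical point:
  f''(-1.0801) = 12.9615 > 0 → local minimum
  f''(1.0801) = -12.9615 < 0 → local maximum

Critical points: x = -sqrt(42)/6 ≈ -1.0801 (local minimum); x = sqrt(42)/6 ≈ 1.0801 (local maximum)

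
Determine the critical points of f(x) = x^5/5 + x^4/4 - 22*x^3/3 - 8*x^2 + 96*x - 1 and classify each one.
f'(x) = x^4 + x^3 - 22*x^2 - 16*x + 96

Solve f'(x) = 0:
  Factor: x^4 + x^3 - 22*x^2 - 16*x + 96 = (x - 4)*(x - 2)*(x + 3)*(x + 4) = 0.
  ⇒ x = -4, -3, 2, 4

f''(x) = 4*x^3 + 3*x^2 - 44*x - 16
Second-derivative test at each critical point:
  f''(-4) = -48 < 0 → local maximum
  f''(-3) = 35 > 0 → local minimum
  f''(2) = -60 < 0 → local maximum
  f''(4) = 112 > 0 → local minimum

Critical points: x = -4 (local maximum); x = -3 (local minimum); x = 2 (local maximum); x = 4 (local minimum)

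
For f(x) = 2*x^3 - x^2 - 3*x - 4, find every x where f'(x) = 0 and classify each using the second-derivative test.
f'(x) = 6*x^2 - 2*x - 3

Solve f'(x) = 0:
  6*x^2 - 2*x - 3 = 0 has no rational roots; quadratic formula: x = (2 ± √76)/12.
  ⇒ x = 1/6 - sqrt(19)/6 ≈ -0.5598, 1/6 + sqrt(19)/6 ≈ 0.8931

f''(x) = 12*x - 2
Second-derivative test at each critical point:
  f''(-0.5598) = -8.7178 < 0 → local maximum
  f''(0.8931) = 8.7178 > 0 → local minimum

Critical points: x = 1/6 - sqrt(19)/6 ≈ -0.5598 (local maximum); x = 1/6 + sqrt(19)/6 ≈ 0.8931 (local minimum)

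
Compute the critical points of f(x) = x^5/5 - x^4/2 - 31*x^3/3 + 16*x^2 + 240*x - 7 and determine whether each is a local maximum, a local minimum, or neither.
f'(x) = x^4 - 2*x^3 - 31*x^2 + 32*x + 240

Solve f'(x) = 0:
  Factor: x^4 - 2*x^3 - 31*x^2 + 32*x + 240 = (x - 5)*(x - 4)*(x + 3)*(x + 4) = 0.
  ⇒ x = -4, -3, 4, 5

f''(x) = 4*x^3 - 6*x^2 - 62*x + 32
Second-derivative test at each critical point:
  f''(-4) = -72 < 0 → local maximum
  f''(-3) = 56 > 0 → local minimum
  f''(4) = -56 < 0 → local maximum
  f''(5) = 72 > 0 → local minimum

Critical points: x = -4 (local maximum); x = -3 (local minimum); x = 4 (local maximum); x = 5 (local minimum)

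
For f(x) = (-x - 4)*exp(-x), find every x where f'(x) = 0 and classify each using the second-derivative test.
f'(x) = (x + 3)*exp(-x)

Solve f'(x) = 0:
  f'(x) = (x + 3)·exp(-x) and exp(-x) > 0 for every x, so f'(x) = 0 ⇔ x + 3 = 0.
  x + 3 = 0.
  ⇒ x = -3

f''(x) = (-x - 2)*exp(-x)
Second-derivative test at each critical point:
  f''(-3) = 20.0855 > 0 → local minimum

Critical points: x = -3 (local minimum)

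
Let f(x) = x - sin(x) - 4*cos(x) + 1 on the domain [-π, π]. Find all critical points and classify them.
f'(x) = 4*sin(x) - cos(x) + 1

Solve f'(x) = 0 on [-π, π]:
  f'(x) = 0 ⇔ 4*sin(x) - cos(x) = -1. Write the left side as R·cos(x + φ) with R = √((-1)² + (-4)²) = sqrt(17), cos φ = -sqrt(17)/17, sin φ = -4*sqrt(17)/17; then cos(x + φ) = -sqrt(17)/17. Solve for x and keep the solutions lying in [-π, π].
  ⇒ x = -pi + atan(8/15) ≈ -2.6516, 0

f''(x) = sin(x) + 4*cos(x)
Second-derivative test at each critical point:
  f''(-2.6516) = -4 < 0 → local maximum
  f''(0) = 4 > 0 → local minimum

Critical points: x = -pi + atan(8/15) ≈ -2.6516 (local maximum); x = 0 (local minimum)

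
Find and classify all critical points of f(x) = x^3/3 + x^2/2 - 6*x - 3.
f'(x) = x^2 + x - 6

Solve f'(x) = 0:
  Factor: x^2 + x - 6 = (x - 2)*(x + 3) = 0.
  ⇒ x = -3, 2

f''(x) = 2*x + 1
Second-derivative test at each critical point:
  f''(-3) = -5 < 0 → local maximum
  f''(2) = 5 > 0 → local minimum

Critical points: x = -3 (local maximum); x = 2 (local minimum)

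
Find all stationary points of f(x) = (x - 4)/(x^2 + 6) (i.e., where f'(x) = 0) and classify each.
f'(x) = (x^2 - 2*x*(x - 4) + 6)/(x^2 + 6)^2

Solve f'(x) = 0:
  f'(x) = -(x^2 - 8*x - 6)/(x^2 + 6)^2; the denominator is positive wherever f is defined, so f'(x) = 0 ⇔ -x^2 + 8*x + 6 = 0.
  x^2 - 8*x - 6 = 0 has no rational roots; quadratic formula: x = (8 ± √88)/2.
  ⇒ x = 4 - sqrt(22) ≈ -0.6904, 4 + sqrt(22) ≈ 8.6904

f''(x) = 2*(4*x^2*(x - 4) + (4 - 3*x)*(x^2 + 6))/(x^2 + 6)^3
Second-derivative test at each critical point:
  f''(-0.6904) = 0.2236 > 0 → local minimum
  f''(8.6904) = -0.0014 < 0 → local maximum

Critical points: x = 4 - sqrt(22) ≈ -0.6904 (local minimum); x = 4 + sqrt(22) ≈ 8.6904 (local maximum)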